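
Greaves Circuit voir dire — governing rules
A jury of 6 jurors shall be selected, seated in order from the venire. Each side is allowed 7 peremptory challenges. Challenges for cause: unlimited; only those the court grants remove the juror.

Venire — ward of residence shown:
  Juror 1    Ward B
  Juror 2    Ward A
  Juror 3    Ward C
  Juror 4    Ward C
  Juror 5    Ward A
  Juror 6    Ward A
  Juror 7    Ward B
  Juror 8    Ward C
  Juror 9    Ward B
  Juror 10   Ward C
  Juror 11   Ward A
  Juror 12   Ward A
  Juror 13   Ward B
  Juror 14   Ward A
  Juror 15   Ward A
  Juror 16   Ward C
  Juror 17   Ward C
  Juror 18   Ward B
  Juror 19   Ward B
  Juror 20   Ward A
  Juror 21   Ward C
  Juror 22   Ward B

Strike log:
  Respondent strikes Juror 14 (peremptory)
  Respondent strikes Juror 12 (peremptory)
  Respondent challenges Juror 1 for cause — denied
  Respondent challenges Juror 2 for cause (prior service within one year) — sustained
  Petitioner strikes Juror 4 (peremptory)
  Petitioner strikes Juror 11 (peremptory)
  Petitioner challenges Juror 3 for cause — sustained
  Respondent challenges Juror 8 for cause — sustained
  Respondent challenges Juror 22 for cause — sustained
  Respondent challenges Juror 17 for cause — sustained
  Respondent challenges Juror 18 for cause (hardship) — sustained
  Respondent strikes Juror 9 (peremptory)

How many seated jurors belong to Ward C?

Removed: #2, #3, #4, #8, #9, #11, #12, #14, #17, #18, #22.
Seated jurors 1–6: #1, #5, #6, #7, #10, #13.
Of those, in Ward C: #10 → 1.

1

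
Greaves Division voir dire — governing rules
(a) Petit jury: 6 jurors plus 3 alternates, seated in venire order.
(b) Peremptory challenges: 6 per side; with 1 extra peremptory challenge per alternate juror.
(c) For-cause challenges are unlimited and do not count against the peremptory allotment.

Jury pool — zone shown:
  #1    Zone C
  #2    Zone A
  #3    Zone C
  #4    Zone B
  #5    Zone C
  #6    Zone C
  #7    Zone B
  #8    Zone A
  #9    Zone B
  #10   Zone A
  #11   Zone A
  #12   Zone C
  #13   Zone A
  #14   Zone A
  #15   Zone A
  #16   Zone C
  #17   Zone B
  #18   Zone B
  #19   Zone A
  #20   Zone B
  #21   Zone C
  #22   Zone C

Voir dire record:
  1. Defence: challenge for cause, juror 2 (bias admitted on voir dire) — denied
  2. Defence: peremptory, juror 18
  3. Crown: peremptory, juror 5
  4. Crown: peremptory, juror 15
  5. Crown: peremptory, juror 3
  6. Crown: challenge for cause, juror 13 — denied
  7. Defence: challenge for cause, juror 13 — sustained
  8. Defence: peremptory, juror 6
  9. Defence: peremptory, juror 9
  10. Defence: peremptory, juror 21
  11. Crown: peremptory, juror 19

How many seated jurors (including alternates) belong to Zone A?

5

Removed: #3, #5, #6, #9, #13, #15, #18, #19, #21.
Seated (9 incl. alternates): #1, #2, #4, #7, #8, #10, #11, #12, #14.
Of those, in Zone A: #2, #8, #10, #11, #14 → 5.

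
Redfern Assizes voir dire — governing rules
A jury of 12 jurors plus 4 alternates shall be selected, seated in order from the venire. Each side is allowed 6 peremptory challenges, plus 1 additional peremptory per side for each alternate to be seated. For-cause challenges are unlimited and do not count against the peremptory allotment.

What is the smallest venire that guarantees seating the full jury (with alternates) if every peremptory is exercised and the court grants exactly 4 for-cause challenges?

40

Seats to fill: 12 + 4 alternates = 16.
Peremptories: 6 + 1×4 = 10 per side × 2 sides = 20.
For-cause removals: 4.
Minimum venire: 16 + 20 + 4 = 40.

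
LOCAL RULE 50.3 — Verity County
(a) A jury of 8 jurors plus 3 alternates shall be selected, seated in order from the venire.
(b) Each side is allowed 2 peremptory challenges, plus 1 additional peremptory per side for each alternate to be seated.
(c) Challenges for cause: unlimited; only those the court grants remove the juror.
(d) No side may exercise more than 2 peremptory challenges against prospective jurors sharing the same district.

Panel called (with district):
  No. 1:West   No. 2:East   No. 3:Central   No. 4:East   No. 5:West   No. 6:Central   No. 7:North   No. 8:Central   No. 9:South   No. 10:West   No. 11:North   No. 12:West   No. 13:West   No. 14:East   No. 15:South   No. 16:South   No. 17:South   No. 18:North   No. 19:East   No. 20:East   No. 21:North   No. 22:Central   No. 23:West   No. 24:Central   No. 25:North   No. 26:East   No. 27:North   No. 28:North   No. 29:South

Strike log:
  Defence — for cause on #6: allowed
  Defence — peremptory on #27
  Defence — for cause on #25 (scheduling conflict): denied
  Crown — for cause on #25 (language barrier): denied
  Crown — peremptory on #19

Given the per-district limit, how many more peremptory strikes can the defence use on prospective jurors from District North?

Defence peremptories so far: #27 — 1 of 5 used, 4 left overall.
Against District North: #27 — 1 used; per-district cap 2 leaves 1.
Binding limit: min(4, 1) = 1.

1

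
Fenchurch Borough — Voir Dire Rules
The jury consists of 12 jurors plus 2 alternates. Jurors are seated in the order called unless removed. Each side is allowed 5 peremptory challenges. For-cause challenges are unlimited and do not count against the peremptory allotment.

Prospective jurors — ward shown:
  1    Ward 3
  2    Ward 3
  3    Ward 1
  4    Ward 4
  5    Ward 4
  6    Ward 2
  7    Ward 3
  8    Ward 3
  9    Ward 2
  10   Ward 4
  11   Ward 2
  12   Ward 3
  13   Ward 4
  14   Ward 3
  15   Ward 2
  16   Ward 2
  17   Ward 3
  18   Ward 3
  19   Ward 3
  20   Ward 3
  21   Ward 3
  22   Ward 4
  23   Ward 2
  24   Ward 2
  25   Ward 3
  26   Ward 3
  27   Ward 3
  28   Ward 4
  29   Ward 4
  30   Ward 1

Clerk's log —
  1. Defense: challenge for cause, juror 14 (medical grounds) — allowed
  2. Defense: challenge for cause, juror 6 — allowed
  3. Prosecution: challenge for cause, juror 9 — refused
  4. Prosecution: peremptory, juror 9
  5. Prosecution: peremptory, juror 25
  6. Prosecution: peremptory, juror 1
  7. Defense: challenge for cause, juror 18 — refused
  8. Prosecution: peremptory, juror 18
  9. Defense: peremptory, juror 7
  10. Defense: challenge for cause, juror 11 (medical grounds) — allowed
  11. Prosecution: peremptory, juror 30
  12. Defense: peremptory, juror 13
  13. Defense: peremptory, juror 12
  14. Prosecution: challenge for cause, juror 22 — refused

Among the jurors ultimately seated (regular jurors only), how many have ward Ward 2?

Removed: #1, #6, #7, #9, #11, #12, #13, #14, #18, #25, #30.
Seated jurors 1–12: #2, #3, #4, #5, #8, #10, #15, #16, #17, #19, #20, #21 (alternates #22, #23 not counted).
Of those, in Ward 2: #15, #16 → 2.

2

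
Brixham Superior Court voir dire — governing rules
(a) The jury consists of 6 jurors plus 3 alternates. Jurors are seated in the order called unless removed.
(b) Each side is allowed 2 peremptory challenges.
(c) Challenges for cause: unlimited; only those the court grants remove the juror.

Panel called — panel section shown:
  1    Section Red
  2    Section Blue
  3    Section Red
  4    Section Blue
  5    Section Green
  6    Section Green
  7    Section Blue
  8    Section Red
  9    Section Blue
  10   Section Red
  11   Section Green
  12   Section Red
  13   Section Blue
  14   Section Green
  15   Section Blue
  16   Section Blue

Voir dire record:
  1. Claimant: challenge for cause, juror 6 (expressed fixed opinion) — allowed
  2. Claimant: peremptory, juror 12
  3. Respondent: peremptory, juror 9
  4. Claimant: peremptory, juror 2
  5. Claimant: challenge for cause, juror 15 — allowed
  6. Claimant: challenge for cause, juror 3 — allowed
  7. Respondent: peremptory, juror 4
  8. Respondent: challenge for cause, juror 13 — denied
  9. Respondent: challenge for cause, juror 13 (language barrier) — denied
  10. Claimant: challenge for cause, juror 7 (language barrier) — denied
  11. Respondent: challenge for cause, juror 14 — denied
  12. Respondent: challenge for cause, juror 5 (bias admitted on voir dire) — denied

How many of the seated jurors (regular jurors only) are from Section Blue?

Removed: #2, #3, #4, #6, #9, #12, #15.
Seated jurors 1–6: #1, #5, #7, #8, #10, #11 (alternates #13, #14, #16 not counted).
Of those, in Section Blue: #7 → 1.

1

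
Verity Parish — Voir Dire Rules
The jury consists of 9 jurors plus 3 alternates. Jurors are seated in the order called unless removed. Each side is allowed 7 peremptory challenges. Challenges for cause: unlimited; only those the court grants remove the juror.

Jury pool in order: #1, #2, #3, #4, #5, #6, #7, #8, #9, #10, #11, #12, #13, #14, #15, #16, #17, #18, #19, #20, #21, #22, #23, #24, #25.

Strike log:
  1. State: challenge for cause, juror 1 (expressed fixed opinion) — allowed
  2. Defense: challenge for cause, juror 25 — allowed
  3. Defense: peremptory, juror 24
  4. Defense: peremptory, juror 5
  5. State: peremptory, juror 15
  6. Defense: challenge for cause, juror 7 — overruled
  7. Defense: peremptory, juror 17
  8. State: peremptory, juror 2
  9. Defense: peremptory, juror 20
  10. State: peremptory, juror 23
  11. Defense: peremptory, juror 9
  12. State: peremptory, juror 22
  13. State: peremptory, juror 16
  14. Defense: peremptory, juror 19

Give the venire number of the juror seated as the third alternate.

Removed: #1, #2, #5, #9, #15, #16, #17, #19, #20, #22, #23, #24, #25. (#7 stays — for-cause denied.)
Seating in order: seats 1–9 → #3, #4, #6, #7, #8, #10, #11, #12, #13; alternates → #14, #18, #21.
So alternate 3 is #21.

21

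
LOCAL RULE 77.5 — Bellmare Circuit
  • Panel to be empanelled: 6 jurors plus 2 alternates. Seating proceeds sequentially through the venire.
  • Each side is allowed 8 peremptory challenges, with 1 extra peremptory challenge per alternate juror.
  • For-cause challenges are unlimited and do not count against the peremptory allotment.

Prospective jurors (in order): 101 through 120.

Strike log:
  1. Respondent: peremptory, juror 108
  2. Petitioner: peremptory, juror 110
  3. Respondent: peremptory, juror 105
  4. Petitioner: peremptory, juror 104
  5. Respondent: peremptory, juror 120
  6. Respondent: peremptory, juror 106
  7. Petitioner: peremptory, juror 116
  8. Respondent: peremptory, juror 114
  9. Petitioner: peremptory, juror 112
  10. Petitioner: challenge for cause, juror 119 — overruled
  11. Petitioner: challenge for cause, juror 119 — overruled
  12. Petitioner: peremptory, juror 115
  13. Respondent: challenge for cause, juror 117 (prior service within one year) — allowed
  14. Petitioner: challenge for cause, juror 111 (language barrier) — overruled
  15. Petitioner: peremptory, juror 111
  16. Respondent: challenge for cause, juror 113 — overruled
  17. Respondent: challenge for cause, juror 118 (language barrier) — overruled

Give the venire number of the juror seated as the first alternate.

118

Removed: #104, #105, #106, #108, #110, #111, #112, #114, #115, #116, #117, #120. (#113, #118, #119 stay — for-cause denied.)
Seating in order: seats 1–6 → #101, #102, #103, #107, #109, #113; alternates → #118, #119.
So alternate 1 is #118.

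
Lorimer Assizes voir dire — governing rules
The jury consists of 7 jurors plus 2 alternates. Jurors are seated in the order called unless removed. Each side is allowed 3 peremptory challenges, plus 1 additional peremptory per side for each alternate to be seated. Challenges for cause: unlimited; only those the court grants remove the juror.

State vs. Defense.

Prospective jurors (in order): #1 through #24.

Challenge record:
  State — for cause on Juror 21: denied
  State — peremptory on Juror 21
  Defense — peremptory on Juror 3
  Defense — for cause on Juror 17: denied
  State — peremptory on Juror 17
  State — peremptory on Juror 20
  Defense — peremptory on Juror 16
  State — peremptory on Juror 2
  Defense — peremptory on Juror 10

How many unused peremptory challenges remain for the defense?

2

Defense allotment: 3 base + 1 × 2 alternates = 5.
Defense peremptories used: #3, #16, #10 — 3 (the for-cause on #17 doesn't count).
Remaining: 5 − 3 = 2.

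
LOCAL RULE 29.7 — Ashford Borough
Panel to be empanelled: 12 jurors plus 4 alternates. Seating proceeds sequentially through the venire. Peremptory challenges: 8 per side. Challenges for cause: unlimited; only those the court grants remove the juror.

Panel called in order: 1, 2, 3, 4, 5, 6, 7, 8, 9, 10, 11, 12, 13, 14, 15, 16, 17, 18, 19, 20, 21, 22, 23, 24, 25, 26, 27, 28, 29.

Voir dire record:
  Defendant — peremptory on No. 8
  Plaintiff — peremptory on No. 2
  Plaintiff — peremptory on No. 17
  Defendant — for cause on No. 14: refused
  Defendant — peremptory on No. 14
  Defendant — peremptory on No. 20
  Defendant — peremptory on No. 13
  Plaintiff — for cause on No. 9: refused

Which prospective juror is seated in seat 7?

Removed: #2, #8, #13, #14, #17, #20. (#9 stays — for-cause denied.)
Seating in order: seats 1–12 → #1, #3, #4, #5, #6, #7, #9, #10, #11, #12, #15, #16; alternates → #18, #19, #21, #22.
So seat 7 is #9.

9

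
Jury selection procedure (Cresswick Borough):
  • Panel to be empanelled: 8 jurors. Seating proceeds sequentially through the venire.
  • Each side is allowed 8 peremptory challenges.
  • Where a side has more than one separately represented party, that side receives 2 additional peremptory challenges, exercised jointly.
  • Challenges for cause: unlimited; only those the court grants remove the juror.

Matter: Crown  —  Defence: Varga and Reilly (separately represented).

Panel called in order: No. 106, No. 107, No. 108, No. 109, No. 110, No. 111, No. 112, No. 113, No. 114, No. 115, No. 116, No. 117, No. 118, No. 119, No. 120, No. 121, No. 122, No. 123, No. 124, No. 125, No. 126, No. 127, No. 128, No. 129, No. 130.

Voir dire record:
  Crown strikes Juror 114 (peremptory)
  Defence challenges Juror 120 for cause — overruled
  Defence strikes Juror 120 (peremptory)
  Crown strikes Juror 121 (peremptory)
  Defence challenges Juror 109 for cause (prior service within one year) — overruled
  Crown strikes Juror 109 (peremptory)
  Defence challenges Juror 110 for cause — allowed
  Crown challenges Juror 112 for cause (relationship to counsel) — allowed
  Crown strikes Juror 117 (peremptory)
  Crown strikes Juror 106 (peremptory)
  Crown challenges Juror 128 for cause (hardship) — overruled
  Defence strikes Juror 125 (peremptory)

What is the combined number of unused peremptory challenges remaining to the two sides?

Crown allotment: 8. Defence allotment: 8 base + 2 multi-party = 10.
Crown peremptories used: #114, #121, #109, #117, #106 — 5 (for-cause on #112, #128 don't count).
Defence peremptories used: #120, #125 — 2 (for-cause on #120, #109, #110 don't count).
Remaining: (8 − 5) + (10 − 2) = 11.

11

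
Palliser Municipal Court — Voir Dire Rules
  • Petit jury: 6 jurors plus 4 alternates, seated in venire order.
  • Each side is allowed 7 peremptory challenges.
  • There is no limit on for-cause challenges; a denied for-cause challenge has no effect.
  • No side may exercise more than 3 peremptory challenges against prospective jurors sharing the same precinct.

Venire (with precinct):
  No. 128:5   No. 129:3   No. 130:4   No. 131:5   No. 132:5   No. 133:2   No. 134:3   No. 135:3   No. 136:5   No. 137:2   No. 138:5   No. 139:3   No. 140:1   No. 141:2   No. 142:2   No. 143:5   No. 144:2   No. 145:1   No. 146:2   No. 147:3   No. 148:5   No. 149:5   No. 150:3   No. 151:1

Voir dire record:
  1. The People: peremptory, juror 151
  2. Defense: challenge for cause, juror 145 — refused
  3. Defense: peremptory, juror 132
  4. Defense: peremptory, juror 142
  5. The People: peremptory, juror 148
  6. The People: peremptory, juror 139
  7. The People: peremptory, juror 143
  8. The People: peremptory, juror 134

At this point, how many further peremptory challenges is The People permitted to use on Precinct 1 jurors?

2

The People peremptories so far: #151, #148, #139, #143, #134 — 5 of 7 used, 2 left overall.
Against Precinct 1: #151 — 1 used; per-precinct cap 3 leaves 2.
Binding limit: min(2, 2) = 2.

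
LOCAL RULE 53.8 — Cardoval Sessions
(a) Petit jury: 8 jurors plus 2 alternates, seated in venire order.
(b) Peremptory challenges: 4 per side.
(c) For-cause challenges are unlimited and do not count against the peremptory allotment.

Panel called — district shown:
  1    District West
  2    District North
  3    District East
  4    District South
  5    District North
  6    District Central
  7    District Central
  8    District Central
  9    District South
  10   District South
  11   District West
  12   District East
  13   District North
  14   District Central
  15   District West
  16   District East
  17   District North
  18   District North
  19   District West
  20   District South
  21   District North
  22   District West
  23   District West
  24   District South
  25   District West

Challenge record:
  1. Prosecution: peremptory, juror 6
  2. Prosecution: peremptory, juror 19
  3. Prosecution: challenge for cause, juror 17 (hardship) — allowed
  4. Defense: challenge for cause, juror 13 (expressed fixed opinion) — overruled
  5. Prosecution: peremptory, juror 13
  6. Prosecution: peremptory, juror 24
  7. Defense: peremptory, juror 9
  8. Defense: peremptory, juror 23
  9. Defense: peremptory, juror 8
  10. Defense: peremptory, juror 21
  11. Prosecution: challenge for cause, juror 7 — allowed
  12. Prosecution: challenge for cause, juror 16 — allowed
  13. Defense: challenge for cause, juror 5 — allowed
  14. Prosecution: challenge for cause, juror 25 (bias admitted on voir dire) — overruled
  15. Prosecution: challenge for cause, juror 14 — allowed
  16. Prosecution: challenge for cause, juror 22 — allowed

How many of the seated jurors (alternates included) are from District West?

3

Removed: #5, #6, #7, #8, #9, #13, #14, #16, #17, #19, #21, #22, #23, #24.
Seated (10 incl. alternates): #1, #2, #3, #4, #10, #11, #12, #15, #18, #20.
Of those, in District West: #1, #11, #15 → 3.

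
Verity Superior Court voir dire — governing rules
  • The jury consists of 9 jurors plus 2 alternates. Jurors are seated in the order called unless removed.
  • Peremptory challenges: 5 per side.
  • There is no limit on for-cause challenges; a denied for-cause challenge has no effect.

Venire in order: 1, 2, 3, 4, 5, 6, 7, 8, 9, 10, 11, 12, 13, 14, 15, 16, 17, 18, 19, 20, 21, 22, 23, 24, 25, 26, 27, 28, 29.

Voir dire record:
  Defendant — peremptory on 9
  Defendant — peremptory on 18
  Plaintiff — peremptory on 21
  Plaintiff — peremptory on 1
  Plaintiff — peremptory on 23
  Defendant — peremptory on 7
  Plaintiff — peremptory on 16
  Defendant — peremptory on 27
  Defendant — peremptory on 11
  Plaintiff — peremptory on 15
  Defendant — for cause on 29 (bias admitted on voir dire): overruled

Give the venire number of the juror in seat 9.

13

Removed: #1, #7, #9, #11, #15, #16, #18, #21, #23, #27. (#29 stays — for-cause denied.)
Filling seats in venire order through position 9: #2, #3, #4, #5, #6, #8, #10, #12, #13.
So seat 9 is #13.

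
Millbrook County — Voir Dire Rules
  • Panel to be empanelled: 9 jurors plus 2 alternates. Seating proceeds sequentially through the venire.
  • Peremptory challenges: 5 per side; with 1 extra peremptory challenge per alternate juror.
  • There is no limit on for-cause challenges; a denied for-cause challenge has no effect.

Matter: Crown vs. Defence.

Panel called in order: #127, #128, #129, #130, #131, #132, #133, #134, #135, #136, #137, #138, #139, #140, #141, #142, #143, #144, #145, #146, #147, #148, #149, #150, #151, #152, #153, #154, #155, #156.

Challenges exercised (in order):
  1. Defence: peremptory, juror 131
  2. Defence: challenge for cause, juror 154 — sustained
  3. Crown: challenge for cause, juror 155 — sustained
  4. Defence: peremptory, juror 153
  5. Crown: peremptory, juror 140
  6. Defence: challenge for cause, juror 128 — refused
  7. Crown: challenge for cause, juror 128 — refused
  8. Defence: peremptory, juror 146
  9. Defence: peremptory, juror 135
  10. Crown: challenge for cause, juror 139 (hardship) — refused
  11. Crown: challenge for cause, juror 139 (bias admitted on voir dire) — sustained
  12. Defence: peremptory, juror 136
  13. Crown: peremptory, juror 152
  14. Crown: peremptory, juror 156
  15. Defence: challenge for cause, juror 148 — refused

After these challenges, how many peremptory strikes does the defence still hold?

2

Defence allotment: 5 base + 1 × 2 alternates = 7.
Defence peremptories used: #131, #153, #146, #135, #136 — 5 (for-cause on #154, #128, #148 don't count).
Remaining: 7 − 5 = 2.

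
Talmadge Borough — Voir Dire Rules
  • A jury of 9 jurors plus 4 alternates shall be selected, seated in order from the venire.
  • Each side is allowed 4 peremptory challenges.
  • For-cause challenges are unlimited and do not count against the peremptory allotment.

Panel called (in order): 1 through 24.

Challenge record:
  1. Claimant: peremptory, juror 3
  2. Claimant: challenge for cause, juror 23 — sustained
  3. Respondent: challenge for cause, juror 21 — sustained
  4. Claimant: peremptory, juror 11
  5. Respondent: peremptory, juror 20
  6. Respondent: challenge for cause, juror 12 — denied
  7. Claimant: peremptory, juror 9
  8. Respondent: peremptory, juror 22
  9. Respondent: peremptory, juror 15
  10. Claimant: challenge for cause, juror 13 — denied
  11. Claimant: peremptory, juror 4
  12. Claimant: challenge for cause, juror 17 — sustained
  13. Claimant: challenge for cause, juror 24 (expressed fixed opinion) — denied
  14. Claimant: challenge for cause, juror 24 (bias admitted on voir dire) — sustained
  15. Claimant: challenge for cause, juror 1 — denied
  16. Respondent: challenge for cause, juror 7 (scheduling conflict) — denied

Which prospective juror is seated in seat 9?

Removed: #3, #4, #9, #11, #15, #17, #20, #21, #22, #23, #24. (#1, #7, #12, #13 stay — for-cause denied.)
Seating in order: seats 1–9 → #1, #2, #5, #6, #7, #8, #10, #12, #13; alternates → #14, #16, #18, #19.
So seat 9 is #13.

13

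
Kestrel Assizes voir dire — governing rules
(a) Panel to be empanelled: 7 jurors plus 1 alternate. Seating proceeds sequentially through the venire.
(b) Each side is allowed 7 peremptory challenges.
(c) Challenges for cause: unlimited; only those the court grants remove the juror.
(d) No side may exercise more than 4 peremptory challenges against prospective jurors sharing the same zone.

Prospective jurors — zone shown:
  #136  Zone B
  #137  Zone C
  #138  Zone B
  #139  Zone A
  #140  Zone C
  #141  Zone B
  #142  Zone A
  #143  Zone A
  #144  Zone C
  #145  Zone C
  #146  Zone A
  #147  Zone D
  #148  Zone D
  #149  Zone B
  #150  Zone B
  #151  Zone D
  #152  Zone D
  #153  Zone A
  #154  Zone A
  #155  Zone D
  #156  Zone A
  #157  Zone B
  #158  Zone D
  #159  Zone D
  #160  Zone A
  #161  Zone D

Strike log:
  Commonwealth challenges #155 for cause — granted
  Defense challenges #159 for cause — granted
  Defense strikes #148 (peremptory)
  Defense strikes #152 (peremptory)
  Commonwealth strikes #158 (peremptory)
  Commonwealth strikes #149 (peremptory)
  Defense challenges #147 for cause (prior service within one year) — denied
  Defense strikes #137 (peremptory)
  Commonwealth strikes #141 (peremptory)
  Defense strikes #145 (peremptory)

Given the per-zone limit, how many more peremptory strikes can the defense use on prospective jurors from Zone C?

2

Defense peremptories so far: #148, #152, #137, #145 — 4 of 7 used, 3 left overall.
Against Zone C: #137, #145 — 2 used; per-zone cap 4 leaves 2.
Binding limit: min(3, 2) = 2.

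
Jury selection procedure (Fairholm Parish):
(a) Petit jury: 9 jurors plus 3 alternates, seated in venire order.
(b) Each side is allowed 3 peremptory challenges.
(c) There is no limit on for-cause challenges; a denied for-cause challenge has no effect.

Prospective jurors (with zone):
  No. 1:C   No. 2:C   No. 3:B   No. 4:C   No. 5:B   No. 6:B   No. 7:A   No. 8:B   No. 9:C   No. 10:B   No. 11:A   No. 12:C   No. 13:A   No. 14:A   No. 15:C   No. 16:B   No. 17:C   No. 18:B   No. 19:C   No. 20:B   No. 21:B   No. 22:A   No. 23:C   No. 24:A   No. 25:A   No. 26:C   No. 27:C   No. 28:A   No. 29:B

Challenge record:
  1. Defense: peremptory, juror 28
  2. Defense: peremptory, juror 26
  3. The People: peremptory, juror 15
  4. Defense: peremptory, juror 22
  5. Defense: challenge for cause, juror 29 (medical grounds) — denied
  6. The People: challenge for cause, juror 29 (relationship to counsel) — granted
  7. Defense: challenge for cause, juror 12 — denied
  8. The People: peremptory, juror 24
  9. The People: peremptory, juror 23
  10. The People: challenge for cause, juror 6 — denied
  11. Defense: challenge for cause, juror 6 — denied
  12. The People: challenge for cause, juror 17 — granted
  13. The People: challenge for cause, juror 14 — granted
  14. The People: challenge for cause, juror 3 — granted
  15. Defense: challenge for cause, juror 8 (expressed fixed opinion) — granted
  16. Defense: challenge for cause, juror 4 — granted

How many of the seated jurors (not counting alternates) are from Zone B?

3

Removed: #3, #4, #8, #14, #15, #17, #22, #23, #24, #26, #28, #29.
Seated jurors 1–9: #1, #2, #5, #6, #7, #9, #10, #11, #12 (alternates #13, #16, #18 not counted).
Of those, in Zone B: #5, #6, #10 → 3.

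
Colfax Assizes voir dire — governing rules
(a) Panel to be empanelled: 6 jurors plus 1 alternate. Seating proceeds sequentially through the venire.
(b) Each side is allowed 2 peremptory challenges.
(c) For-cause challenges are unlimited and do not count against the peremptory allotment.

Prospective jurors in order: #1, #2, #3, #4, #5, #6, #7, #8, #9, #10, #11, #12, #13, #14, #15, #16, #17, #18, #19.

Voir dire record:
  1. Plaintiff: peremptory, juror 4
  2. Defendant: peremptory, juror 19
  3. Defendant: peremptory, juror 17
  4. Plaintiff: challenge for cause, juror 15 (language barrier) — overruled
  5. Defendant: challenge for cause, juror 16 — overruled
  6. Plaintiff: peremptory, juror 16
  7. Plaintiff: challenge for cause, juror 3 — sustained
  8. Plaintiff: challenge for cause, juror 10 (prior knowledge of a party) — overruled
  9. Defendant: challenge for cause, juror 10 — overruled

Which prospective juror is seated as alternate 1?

9

Removed: #3, #4, #16, #17, #19. (#10, #15 stay — for-cause denied.)
Filling seats in venire order through position 7: #1, #2, #5, #6, #7, #8, #9.
So alternate 1 is #9.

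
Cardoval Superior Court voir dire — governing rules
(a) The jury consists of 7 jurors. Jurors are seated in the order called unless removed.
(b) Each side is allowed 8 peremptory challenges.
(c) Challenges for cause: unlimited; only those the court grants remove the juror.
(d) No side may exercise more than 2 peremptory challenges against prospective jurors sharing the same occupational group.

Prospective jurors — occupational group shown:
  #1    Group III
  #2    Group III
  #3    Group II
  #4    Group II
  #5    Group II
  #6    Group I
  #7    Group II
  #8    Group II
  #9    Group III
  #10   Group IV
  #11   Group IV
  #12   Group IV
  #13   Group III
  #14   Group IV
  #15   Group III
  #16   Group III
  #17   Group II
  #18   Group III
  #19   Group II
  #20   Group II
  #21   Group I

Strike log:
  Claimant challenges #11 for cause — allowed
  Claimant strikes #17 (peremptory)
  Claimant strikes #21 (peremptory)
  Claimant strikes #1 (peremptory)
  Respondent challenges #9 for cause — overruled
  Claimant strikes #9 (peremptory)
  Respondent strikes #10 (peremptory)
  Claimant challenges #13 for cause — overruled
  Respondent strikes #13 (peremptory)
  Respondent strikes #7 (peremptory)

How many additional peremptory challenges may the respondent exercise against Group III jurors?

Respondent peremptories so far: #10, #13, #7 — 3 of 8 used, 5 left overall.
Against Group III: #13 — 1 used; per-group cap 2 leaves 1.
Binding limit: min(5, 1) = 1.

1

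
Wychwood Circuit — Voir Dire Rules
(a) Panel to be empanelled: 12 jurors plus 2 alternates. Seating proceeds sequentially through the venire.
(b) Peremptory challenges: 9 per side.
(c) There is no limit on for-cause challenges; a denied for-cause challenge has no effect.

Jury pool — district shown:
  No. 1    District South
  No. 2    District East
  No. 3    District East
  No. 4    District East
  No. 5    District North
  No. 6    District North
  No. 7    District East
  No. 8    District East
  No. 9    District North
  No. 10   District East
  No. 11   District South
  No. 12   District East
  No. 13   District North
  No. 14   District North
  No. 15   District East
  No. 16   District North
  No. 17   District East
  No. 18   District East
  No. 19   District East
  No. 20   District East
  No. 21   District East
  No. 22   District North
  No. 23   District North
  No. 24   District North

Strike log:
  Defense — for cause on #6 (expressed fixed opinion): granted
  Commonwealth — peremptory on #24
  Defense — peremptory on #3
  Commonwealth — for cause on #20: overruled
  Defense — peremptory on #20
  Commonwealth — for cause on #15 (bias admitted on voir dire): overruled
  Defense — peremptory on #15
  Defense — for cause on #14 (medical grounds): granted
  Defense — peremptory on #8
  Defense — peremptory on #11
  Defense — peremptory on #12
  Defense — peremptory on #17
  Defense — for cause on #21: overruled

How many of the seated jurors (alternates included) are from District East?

7

Removed: #3, #6, #8, #11, #12, #14, #15, #17, #20, #24.
Seated (14 incl. alternates): #1, #2, #4, #5, #7, #9, #10, #13, #16, #18, #19, #21, #22, #23.
Of those, in District East: #2, #4, #7, #10, #18, #19, #21 → 7.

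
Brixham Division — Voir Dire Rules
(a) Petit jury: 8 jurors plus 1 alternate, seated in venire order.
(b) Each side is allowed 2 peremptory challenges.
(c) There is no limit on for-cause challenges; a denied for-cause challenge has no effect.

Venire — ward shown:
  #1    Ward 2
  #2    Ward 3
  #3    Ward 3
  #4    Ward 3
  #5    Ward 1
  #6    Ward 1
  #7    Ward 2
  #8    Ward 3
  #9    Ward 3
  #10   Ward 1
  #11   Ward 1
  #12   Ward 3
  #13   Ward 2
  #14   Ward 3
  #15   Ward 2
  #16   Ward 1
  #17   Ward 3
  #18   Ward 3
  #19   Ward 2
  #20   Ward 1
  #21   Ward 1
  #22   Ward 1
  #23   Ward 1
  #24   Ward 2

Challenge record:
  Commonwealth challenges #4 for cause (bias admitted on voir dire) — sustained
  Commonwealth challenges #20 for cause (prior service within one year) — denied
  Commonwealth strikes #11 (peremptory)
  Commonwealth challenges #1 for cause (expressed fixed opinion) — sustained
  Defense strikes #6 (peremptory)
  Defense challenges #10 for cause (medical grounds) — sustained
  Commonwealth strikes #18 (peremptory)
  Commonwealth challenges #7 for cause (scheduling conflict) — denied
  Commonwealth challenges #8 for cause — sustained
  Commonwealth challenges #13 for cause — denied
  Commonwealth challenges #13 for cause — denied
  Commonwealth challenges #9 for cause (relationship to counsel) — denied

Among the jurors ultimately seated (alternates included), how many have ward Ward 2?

3

Removed: #1, #4, #6, #8, #10, #11, #18.
Seated (9 incl. alternates): #2, #3, #5, #7, #9, #12, #13, #14, #15.
Of those, in Ward 2: #7, #13, #15 → 3.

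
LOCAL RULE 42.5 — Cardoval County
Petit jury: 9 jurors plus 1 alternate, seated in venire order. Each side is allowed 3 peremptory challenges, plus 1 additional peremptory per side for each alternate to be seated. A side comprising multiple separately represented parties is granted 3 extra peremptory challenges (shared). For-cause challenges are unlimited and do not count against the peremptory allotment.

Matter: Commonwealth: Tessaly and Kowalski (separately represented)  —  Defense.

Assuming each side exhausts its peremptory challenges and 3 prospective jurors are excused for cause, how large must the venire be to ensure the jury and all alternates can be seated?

24

Seats to fill: 9 + 1 alternates = 10.
Peremptories — Commonwealth: 3 + 1×1 + 3 = 7; Defense: 3 + 1×1 = 4; total 11.
For-cause removals: 3.
Minimum venire: 10 + 11 + 3 = 24.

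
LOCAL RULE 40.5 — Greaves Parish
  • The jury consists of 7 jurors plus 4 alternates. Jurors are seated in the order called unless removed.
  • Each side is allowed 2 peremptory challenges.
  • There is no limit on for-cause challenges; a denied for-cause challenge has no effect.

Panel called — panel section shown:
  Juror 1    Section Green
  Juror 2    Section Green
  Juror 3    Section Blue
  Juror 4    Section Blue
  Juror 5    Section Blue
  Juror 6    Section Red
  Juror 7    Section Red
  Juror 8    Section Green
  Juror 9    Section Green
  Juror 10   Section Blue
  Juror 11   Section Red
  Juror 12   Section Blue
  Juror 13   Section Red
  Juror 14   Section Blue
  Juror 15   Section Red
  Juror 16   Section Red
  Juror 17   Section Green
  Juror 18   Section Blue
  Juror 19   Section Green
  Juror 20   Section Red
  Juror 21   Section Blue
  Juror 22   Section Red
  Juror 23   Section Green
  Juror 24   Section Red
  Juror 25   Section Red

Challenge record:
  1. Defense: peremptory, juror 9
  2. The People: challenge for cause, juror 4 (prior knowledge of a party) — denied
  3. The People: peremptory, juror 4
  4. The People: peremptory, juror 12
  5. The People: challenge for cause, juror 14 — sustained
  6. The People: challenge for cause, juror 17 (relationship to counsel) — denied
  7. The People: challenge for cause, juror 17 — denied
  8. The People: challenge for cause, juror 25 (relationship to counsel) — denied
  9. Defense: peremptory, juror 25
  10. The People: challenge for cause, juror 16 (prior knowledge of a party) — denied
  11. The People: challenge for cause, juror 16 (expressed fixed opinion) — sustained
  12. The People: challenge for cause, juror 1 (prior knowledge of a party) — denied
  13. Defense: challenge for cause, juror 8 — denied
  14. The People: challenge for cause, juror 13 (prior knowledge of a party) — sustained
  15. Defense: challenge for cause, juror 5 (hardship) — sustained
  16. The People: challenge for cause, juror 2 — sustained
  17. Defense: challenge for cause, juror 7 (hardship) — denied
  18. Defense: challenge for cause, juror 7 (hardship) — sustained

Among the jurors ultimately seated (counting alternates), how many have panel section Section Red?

4

Removed: #2, #4, #5, #7, #9, #12, #13, #14, #16, #25.
Seated (11 incl. alternates): #1, #3, #6, #8, #10, #11, #15, #17, #18, #19, #20.
Of those, in Section Red: #6, #11, #15, #20 → 4.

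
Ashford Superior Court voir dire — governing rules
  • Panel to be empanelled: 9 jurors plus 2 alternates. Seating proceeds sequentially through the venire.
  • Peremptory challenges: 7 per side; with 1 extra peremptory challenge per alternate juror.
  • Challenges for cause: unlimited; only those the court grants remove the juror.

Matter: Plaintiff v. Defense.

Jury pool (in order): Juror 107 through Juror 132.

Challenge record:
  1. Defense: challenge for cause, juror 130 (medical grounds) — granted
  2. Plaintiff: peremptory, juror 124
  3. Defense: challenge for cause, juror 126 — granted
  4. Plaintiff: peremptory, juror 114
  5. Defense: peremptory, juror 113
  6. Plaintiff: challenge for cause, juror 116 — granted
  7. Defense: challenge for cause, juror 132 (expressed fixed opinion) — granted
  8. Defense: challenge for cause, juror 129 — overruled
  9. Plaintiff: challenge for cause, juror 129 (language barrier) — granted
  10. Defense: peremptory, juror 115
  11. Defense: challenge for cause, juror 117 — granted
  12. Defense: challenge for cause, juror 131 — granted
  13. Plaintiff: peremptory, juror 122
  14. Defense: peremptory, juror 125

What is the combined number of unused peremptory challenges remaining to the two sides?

Plaintiff allotment: 7 base + 1 × 2 alternates = 9. Defense allotment: 7 base + 1 × 2 alternates = 9.
Plaintiff peremptories used: #124, #114, #122 — 3 (for-cause on #116, #129 don't count).
Defense peremptories used: #113, #115, #125 — 3 (for-cause on #130, #126, #132, #129, #117, #131 don't count).
Remaining: (9 − 3) + (9 − 3) = 12.

12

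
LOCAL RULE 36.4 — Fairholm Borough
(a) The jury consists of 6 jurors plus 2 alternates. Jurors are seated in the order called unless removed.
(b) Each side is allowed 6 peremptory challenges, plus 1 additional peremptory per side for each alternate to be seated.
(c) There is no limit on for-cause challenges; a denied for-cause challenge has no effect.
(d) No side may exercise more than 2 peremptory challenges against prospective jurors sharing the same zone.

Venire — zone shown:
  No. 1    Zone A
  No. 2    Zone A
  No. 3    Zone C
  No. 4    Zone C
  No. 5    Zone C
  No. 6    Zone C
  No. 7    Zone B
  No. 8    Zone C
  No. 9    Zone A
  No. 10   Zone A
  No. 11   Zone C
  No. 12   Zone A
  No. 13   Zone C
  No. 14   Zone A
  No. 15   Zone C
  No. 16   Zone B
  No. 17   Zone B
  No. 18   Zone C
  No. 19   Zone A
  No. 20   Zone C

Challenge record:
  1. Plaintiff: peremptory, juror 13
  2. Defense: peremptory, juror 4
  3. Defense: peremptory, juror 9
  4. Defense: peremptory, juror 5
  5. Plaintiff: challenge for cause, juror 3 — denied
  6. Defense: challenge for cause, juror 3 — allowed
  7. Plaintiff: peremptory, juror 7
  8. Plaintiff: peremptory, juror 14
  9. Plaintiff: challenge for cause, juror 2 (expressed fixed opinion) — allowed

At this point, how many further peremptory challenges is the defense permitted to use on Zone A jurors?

1

Defense peremptories so far: #4, #9, #5 — 3 of 8 used, 5 left overall.
Against Zone A: #9 — 1 used; per-zone cap 2 leaves 1.
Binding limit: min(5, 1) = 1.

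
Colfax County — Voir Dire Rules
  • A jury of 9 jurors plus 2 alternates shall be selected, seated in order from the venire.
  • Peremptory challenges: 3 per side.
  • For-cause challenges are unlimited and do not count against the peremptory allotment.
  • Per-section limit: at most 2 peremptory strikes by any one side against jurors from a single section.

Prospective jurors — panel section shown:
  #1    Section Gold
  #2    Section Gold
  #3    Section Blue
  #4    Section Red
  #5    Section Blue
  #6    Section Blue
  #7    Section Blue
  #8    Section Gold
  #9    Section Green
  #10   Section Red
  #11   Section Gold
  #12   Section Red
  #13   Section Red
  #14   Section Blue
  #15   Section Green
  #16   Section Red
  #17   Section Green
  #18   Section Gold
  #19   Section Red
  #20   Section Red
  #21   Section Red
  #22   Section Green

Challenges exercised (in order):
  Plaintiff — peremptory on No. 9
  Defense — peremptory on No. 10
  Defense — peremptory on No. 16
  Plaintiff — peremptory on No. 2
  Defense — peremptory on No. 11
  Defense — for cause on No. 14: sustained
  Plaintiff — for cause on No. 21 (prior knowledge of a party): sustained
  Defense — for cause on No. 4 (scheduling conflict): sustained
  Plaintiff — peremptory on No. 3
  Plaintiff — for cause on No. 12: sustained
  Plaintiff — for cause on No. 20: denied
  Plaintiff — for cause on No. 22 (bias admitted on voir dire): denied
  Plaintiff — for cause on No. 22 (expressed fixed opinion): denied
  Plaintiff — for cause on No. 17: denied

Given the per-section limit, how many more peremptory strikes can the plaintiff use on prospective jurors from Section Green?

0

Plaintiff peremptories so far: #9, #2, #3 — 3 of 3 used, 0 left overall.
Against Section Green: #9 — 1 used; per-section cap 2 leaves 1.
Binding limit: min(0, 1) = 0.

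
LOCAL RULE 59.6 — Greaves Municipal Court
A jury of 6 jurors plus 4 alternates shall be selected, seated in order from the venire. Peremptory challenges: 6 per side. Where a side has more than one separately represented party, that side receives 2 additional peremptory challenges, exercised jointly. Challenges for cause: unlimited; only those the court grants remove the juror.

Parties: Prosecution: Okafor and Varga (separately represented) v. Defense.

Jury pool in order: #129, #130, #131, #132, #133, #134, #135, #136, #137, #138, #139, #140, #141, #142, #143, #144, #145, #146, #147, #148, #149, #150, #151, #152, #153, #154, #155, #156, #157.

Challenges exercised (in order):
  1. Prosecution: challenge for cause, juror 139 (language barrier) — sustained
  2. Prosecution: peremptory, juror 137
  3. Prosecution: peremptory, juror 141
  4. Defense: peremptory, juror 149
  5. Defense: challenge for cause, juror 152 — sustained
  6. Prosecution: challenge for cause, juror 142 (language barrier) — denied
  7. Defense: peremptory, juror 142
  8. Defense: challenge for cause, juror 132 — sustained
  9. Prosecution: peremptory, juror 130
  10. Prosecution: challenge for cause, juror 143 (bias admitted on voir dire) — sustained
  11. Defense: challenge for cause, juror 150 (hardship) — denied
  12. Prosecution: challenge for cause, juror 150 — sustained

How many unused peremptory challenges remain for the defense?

4

Defense allotment: 6.
Defense peremptories used: #149, #142 — 2 (for-cause on #152, #132, #150 don't count).
Remaining: 6 − 2 = 4.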